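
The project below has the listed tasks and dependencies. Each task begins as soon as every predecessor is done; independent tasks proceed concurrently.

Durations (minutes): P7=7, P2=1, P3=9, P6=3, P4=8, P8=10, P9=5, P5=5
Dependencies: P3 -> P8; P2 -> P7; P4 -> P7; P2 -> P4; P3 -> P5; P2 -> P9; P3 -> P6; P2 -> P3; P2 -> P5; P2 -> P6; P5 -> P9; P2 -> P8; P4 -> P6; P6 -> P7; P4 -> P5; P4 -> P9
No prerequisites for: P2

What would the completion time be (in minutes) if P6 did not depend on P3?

With the dependency in place, P2→P3→P5→P9 = 1+9+5+5 = 20 sets the finish at 20 minutes.
Without P3→P6, P6's earliest start moves from 10 to 9.
New critical path: P2→P3→P5→P9 = 1+9+5+5 = 20 ⇒ 20 minutes.

20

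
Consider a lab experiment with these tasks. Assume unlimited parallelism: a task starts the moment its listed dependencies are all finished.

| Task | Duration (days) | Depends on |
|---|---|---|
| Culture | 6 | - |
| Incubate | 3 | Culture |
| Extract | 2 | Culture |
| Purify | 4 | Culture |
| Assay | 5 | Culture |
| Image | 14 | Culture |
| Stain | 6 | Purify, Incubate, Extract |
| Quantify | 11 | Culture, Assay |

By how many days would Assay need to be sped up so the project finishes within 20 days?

Current finish: 22 days; target: 20.
Assay is on every critical path, so each day cut from Assay cuts the finish by one (this holds down to a finish of 20).
Need 22 − 20 = 2 days off Assay → Assay becomes 3 days, finish becomes 20.

2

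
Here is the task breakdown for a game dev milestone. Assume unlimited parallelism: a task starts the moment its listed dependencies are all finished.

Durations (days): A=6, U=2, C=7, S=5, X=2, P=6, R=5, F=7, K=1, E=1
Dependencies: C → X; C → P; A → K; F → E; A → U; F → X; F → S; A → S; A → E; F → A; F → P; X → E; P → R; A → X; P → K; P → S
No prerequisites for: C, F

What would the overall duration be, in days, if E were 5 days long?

20

Actual critical path: C→P→R = 7+6+5 = 18 ⇒ 18 days.
E has 2 days of float (longest path through it is 16).
New critical path: F→A→X→E = 7+6+2+5 = 20 ⇒ 20 days.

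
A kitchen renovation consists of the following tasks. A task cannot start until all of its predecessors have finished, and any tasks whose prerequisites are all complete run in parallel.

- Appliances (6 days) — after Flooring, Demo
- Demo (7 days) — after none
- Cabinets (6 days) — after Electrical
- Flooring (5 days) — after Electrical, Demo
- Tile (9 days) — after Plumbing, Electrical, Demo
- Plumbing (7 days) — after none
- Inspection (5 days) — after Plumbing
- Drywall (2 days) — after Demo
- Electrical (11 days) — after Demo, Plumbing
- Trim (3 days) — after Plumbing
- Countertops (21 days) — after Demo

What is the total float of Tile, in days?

Demo→Electrical→Flooring→Appliances = 7+11+5+6 = 29 sets the makespan at 29 days.
The longest chain containing Tile totals 27 days.
So Tile can slip 29 − 27 = 2 days.

2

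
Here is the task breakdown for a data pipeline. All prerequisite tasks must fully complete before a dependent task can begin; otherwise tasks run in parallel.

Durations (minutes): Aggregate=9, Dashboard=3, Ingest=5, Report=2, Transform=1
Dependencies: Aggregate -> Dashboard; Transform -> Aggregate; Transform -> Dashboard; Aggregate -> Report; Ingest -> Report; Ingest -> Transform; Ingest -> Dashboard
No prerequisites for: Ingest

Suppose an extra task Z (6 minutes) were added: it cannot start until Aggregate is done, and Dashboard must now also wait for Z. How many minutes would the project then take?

24

Originally the project takes 18 minutes.
With Z inserted, Dashboard now waits for max(Aggregate, Ingest, Transform, Z).
New critical path: Ingest→Transform→Aggregate→Z→Dashboard = 5+1+9+6+3 = 24 ⇒ 24 minutes.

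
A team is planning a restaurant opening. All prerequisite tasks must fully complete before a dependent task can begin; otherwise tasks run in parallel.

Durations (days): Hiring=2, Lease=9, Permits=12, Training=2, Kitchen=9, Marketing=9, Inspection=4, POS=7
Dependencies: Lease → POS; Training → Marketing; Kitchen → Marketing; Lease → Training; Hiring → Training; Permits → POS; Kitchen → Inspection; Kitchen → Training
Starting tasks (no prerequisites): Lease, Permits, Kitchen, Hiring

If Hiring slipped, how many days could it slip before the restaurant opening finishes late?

7

Critical path: Lease→Training→Marketing = 9+2+9 = 20, so the finish is 20 days.
Longest path through Hiring: 13 days (earliest finish 2, latest finish 9).
Float = 20 − 13 = 7.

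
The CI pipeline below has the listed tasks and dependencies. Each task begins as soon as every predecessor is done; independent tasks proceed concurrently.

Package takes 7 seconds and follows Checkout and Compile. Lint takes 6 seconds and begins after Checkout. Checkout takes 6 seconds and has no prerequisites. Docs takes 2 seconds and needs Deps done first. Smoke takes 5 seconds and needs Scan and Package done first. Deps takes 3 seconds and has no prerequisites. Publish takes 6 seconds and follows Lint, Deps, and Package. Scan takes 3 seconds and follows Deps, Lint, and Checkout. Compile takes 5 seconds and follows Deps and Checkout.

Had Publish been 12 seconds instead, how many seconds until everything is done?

30

The binding path is Checkout→Compile→Package→Publish = 6+5+7+6 = 24; finish at 24 seconds.
Since Publish is critical, the +6 change carries straight to that chain (now 30 seconds).
No other chain overtakes it, so the finish is 30 seconds.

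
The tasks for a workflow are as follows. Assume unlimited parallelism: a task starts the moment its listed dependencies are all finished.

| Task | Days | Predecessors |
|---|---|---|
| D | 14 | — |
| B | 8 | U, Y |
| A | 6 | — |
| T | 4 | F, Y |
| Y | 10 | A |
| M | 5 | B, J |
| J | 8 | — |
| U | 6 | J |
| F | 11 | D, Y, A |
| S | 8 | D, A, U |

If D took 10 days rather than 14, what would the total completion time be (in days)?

31

Baseline: A→Y→F→T = 6+10+11+4 = 31 → 31 days.
D has 2 days of float (longest path through it is 29).
No other chain overtakes it, so the finish is 31 days.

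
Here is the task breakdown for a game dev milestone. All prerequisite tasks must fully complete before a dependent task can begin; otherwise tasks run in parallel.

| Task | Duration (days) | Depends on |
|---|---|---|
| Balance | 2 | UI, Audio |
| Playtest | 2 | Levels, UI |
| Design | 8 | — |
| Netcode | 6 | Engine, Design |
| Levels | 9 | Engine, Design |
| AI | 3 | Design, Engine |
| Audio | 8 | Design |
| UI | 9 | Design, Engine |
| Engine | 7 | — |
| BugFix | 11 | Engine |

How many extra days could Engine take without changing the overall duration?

1

Design→Levels→Playtest = 8+9+2 = 19 sets the makespan at 19 days.
The longest chain containing Engine totals 18 days.
Slack of Engine = 1 − 0 = 1 day.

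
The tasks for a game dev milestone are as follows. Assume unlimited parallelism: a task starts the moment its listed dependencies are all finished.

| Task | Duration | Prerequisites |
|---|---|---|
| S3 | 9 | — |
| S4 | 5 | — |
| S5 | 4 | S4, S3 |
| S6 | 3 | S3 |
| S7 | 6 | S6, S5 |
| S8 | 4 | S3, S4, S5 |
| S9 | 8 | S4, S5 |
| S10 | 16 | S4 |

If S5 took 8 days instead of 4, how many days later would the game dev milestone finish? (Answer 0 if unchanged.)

As given, the longest chain is S3→S5→S9 = 9+4+8 = 21, so the finish is 21 days.
S5 lies on that path, so at 8 days the path becomes 25 days.
The critical path is still S3→S5→S9; finish is now 25 days.
Change in finish: 25 − 21 = +4 days.

4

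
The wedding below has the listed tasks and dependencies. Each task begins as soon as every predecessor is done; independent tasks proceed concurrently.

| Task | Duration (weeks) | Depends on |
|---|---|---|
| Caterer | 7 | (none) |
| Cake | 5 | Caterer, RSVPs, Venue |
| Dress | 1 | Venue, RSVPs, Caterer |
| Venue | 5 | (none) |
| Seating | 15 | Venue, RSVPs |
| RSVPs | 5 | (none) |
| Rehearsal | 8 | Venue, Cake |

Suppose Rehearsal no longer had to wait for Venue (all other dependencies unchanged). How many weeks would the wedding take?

20

Original critical path: Venue→Seating = 5+15 = 20 ⇒ 20 weeks.
Dropping Venue→Rehearsal doesn't change Rehearsal's earliest start (12); another predecessor still binds.
New critical path: Venue→Seating = 5+15 = 20 ⇒ 20 weeks.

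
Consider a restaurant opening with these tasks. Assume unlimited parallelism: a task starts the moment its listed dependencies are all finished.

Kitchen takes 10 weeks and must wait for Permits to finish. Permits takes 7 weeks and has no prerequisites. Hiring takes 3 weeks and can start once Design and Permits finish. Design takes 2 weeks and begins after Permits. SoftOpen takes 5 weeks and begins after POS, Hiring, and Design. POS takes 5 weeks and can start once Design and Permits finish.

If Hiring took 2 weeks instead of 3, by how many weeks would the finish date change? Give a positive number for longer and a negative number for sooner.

Critical path before the change: Permits→Design→POS→SoftOpen = 7+2+5+5 = 19 giving 19 weeks.
The longest path through Hiring is only 17 weeks, so Hiring has float 2.
The critical path is still Permits→Design→POS→SoftOpen; finish is now 19 weeks.
Change in finish: 19 − 19 = +0 weeks.

0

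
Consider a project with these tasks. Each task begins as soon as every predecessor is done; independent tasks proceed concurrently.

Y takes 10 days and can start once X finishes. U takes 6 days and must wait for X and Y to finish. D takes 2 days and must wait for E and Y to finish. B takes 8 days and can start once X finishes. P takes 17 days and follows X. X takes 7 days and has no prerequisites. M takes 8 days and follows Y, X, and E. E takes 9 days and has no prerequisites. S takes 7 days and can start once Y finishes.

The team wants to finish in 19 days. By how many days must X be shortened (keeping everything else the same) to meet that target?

Current finish: 25 days; target: 19.
X is on every critical path, so each day cut from X cuts the finish by one (this holds down to a finish of 19).
Need 25 − 19 = 6 days off X → X becomes 1 day, finish becomes 19.

6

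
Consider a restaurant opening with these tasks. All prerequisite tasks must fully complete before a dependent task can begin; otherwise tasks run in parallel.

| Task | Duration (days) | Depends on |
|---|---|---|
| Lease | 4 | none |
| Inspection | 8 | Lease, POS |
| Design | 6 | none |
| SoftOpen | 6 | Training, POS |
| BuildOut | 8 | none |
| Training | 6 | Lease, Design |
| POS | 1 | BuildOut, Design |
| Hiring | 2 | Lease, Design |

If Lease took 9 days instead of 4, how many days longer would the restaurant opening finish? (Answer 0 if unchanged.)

3

Actual critical path: Design→Training→SoftOpen = 6+6+6 = 18 ⇒ 18 days.
The longest path through Lease is only 16 days, so Lease has float 2.
The binding chain switches to Lease→Training→SoftOpen = 9+6+6 = 21; finish 21 days.
Change in finish: 21 − 18 = +3 days.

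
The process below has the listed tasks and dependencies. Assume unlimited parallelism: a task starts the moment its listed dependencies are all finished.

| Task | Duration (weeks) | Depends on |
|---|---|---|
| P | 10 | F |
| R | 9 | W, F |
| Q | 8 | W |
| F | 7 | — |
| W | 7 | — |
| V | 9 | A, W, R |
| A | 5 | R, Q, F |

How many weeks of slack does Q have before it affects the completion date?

1

W→R→A→V = 7+9+5+9 = 30 sets the makespan at 30 weeks.
Q finishes as early as 15 and must finish by 16.
So Q can slip 16 − 15 = 1 week.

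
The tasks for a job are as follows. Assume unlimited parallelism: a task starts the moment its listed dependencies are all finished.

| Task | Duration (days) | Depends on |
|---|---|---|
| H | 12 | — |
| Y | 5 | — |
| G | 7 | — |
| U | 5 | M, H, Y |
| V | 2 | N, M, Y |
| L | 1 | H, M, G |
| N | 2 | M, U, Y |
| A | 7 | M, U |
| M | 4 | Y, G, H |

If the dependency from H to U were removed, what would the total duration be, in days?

With the dependency in place, H→M→U→A = 12+4+5+7 = 28 sets the finish at 28 days.
Dropping H→U doesn't change U's earliest start (16); another predecessor still binds.
After: H→M→U→A = 12+4+5+7 = 28 → 28 days.

28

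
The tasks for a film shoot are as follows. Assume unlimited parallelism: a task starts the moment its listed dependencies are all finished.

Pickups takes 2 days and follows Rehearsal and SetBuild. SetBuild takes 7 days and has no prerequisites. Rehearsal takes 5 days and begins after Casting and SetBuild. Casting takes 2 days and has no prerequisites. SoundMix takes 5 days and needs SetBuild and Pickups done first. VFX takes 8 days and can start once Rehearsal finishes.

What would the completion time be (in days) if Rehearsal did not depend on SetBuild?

With the dependency in place, SetBuild→Rehearsal→VFX = 7+5+8 = 20 sets the finish at 20 days.
Without SetBuild→Rehearsal, Rehearsal's earliest start moves from 7 to 2.
After: Casting→Rehearsal→VFX = 2+5+8 = 15 → 15 days.

15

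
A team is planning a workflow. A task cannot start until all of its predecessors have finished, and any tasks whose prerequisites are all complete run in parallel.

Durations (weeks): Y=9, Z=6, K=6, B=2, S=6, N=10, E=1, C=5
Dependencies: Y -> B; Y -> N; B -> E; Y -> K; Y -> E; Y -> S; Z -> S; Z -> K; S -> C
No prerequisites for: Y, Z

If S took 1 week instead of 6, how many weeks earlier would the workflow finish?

Baseline: Y→S→C = 9+6+5 = 20 → 20 weeks.
S lies on that path, so at 1 week the path becomes 15 weeks.
New critical path: Y→N = 9+10 = 19 ⇒ 19 weeks.
Change in finish: 19 − 20 = -1 weeks.

1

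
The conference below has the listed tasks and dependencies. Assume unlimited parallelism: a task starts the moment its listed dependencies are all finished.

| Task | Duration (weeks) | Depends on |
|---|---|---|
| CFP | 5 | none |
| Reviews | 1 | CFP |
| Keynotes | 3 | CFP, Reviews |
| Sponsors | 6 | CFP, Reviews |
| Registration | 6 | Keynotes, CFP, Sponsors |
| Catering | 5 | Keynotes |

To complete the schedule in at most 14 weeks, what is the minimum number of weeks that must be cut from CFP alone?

Current finish: 18 weeks; target: 14.
CFP is on every critical path, so each week cut from CFP cuts the finish by one (this holds down to a finish of 14).
Need 18 − 14 = 4 weeks off CFP → CFP becomes 1 week, finish becomes 14.

4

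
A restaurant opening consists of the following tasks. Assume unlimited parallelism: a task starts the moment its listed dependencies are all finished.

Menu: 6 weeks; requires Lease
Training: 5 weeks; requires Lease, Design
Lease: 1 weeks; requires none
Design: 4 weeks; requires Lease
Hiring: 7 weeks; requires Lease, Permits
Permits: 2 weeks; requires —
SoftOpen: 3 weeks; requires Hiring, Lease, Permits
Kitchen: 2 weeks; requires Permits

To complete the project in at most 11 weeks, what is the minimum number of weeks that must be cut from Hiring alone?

1

Current finish: 12 weeks; target: 11.
Hiring is on every critical path, so each week cut from Hiring cuts the finish by one (this holds down to a finish of 10).
Need 12 − 11 = 1 week off Hiring → Hiring becomes 6 weeks, finish becomes 11.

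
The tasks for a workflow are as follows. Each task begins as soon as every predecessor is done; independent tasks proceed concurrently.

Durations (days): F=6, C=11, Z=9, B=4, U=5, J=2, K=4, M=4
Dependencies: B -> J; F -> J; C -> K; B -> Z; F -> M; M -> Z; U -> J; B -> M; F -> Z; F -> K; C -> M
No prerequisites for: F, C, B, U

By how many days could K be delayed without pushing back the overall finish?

9

Critical path: C→M→Z = 11+4+9 = 24, so the finish is 24 days.
The longest chain containing K totals 15 days.
So K can slip 24 − 15 = 9 days.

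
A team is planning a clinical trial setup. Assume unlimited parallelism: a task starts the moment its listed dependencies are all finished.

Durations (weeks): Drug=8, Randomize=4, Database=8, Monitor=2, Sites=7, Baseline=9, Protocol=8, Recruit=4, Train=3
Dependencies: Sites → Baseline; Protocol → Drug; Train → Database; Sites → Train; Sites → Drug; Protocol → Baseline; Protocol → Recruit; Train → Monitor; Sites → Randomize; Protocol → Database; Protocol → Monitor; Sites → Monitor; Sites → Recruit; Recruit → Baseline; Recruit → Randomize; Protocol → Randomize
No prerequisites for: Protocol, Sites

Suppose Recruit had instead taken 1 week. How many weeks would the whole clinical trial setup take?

Baseline: Protocol→Recruit→Baseline = 8+4+9 = 21 → 21 weeks.
Recruit is on the critical path; changing it to 1 makes that path 18 weeks.
The critical path is still Protocol→Recruit→Baseline; finish is now 18 weeks.

18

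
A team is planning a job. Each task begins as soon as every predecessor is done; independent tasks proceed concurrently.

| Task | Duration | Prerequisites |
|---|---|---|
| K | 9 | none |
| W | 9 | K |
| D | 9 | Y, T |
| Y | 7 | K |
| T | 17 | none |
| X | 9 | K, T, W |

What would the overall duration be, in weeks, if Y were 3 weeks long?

27

As given, the longest chain is K→W→X = 9+9+9 = 27, so the finish is 27 weeks.
The longest path through Y is only 25 weeks, so Y has float 2.
No other chain overtakes it, so the finish is 27 weeks.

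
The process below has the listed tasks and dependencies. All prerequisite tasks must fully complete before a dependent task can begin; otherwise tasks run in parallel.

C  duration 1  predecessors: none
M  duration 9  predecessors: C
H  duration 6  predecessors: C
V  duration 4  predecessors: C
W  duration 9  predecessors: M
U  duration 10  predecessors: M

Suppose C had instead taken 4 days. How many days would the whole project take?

23

As given, the longest chain is C→M→U = 1+9+10 = 20, so the finish is 20 days.
Since C is critical, the +3 change carries straight to that chain (now 23 days).
The critical path is still C→M→U; finish is now 23 days.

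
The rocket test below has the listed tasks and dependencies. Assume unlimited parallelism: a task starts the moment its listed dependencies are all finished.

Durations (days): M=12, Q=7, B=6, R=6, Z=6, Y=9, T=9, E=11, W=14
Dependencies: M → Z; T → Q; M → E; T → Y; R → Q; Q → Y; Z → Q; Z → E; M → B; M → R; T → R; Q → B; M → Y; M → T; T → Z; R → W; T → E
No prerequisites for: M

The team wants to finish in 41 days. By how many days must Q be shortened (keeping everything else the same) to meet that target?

2

Current finish: 43 days; target: 41.
Q is on every critical path, so each day cut from Q cuts the finish by one (this holds down to a finish of 41).
Need 43 − 41 = 2 days off Q → Q becomes 5 days, finish becomes 41.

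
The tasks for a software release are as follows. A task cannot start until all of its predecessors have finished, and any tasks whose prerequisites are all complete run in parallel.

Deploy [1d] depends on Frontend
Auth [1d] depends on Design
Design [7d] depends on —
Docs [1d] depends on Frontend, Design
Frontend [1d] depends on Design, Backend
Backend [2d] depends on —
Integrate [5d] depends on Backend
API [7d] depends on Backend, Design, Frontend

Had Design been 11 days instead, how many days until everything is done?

Critical path before the change: Design→Frontend→API = 7+1+7 = 15 giving 15 days.
Design is on the critical path; changing it to 11 makes that path 19 days.
No other chain overtakes it, so the finish is 19 days.

19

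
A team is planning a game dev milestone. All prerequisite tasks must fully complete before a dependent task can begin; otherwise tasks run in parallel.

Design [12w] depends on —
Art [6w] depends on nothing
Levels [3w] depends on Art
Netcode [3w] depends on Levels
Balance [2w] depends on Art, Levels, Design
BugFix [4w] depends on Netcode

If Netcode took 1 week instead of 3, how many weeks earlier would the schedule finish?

Actual critical path: Art→Levels→Netcode→BugFix = 6+3+3+4 = 16 ⇒ 16 weeks.
Netcode is on the critical path; changing it to 1 makes that path 14 weeks.
New critical path: Design→Balance = 12+2 = 14 ⇒ 14 weeks.
Change in finish: 14 − 16 = -2 weeks.

2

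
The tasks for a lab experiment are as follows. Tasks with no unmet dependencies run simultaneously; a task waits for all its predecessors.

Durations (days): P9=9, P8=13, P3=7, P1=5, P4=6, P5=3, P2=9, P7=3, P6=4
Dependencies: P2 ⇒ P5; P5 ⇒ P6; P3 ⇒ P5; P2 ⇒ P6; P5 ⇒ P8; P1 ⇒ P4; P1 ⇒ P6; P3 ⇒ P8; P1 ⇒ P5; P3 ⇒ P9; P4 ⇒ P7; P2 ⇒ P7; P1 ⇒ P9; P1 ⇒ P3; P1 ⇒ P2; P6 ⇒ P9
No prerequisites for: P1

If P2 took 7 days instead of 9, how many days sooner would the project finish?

The binding path is P1→P2→P5→P6→P9 = 5+9+3+4+9 = 30; finish at 30 days.
P2 lies on that path, so at 7 days the path becomes 28 days.
No other chain overtakes it, so the finish is 28 days.
Change in finish: 28 − 30 = -2 days.

2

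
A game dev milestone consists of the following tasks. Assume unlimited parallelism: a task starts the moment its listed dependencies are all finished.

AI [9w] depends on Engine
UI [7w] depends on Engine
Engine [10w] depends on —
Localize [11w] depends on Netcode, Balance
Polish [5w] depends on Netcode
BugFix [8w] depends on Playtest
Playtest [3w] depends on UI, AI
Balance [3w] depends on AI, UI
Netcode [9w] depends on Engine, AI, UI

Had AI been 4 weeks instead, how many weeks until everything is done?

37

The binding path is Engine→AI→Netcode→Localize = 10+9+9+11 = 39; finish at 39 weeks.
AI is on the critical path; changing it to 4 makes that path 34 weeks.
Now Engine→UI→Netcode→Localize = 10+7+9+11 = 37 is longest, so the finish becomes 37 weeks.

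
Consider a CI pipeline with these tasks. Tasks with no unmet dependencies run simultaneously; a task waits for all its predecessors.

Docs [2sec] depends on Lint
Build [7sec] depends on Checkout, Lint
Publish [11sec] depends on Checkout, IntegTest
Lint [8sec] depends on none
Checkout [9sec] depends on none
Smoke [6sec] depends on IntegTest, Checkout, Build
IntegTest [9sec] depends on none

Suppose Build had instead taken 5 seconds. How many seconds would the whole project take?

Actual critical path: Checkout→Build→Smoke = 9+7+6 = 22 ⇒ 22 seconds.
Since Build is critical, the -2 change carries straight to that chain (now 20 seconds).
That remains the longest chain; total 20 seconds.

20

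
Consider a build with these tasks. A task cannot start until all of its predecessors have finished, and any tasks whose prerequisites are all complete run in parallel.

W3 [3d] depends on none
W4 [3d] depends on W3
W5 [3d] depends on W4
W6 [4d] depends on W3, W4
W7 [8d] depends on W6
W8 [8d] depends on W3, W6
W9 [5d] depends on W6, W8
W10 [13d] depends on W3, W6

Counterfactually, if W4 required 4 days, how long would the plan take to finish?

24

Actual critical path: W3→W4→W6→W8→W9 = 3+3+4+8+5 = 23 ⇒ 23 days.
Since W4 is critical, the +1 change carries straight to that chain (now 24 days).
That remains the longest chain; total 24 days.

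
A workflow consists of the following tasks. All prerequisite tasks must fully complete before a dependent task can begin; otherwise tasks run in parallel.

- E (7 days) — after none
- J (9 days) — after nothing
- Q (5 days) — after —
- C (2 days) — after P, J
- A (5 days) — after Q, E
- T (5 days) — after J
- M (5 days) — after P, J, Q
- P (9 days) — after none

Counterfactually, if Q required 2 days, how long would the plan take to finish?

14

Actual critical path: J→M = 9+5 = 14 ⇒ 14 days.
Q has 4 days of float (longest path through it is 10).
The critical path is still J→M; finish is now 14 days.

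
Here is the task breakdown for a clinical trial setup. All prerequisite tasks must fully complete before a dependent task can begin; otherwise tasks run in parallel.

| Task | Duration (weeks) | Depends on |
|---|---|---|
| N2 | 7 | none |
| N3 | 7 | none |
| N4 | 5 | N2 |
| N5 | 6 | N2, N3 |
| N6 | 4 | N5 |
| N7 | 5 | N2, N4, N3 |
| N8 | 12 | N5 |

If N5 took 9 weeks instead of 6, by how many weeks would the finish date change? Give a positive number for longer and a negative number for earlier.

As given, the longest chain is N2→N5→N8 = 7+6+12 = 25, so the finish is 25 weeks.
N5 is on the critical path; changing it to 9 makes that path 28 weeks.
That remains the longest chain; total 28 weeks.
Change in finish: 28 − 25 = +3 weeks.

3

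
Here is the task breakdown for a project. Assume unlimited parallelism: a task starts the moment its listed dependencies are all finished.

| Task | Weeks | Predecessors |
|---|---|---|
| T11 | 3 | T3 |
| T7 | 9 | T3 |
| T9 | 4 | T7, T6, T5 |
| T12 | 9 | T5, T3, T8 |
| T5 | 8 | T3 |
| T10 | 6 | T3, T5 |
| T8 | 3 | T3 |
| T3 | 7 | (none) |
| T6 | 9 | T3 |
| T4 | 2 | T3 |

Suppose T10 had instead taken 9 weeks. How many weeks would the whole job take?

24

Critical path before the change: T3→T5→T12 = 7+8+9 = 24 giving 24 weeks.
T10 has 3 weeks of float (longest path through it is 21).
New critical path: T3→T5→T10 = 7+8+9 = 24 ⇒ 24 weeks.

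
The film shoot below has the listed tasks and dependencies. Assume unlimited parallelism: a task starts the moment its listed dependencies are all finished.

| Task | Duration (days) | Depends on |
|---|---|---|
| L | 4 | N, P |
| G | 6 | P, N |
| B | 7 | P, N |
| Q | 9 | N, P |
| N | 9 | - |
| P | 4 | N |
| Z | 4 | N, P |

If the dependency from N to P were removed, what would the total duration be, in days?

With the dependency in place, N→P→Q = 9+4+9 = 22 sets the finish at 22 days.
Without N→P, P's earliest start moves from 9 to 0.
The longest chain is now N→Q = 9+9 = 18, so the film shoot takes 18 days.

18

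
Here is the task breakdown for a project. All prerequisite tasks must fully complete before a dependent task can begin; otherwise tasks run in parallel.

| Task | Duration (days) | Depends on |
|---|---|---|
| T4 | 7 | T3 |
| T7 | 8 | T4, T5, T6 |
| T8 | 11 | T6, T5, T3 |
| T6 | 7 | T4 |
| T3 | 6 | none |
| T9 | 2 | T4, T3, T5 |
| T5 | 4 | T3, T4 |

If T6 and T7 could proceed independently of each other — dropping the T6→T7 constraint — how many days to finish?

31

Before: longest chain T3→T4→T6→T8 = 6+7+7+11 = 31, finish 31.
Without T6→T7, T7's earliest start moves from 20 to 17.
After: T3→T4→T6→T8 = 6+7+7+11 = 31 → 31 days.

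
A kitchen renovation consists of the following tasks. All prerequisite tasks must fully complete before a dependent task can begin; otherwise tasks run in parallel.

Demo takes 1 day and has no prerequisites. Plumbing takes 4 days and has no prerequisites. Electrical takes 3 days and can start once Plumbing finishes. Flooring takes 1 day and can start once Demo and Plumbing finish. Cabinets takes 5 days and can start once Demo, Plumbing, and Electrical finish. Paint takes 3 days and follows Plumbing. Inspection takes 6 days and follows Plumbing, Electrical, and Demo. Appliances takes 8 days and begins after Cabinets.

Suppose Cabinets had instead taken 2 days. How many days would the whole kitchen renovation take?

Baseline: Plumbing→Electrical→Cabinets→Appliances = 4+3+5+8 = 20 → 20 days.
Since Cabinets is critical, the -3 change carries straight to that chain (now 17 days).
The critical path is still Plumbing→Electrical→Cabinets→Appliances; finish is now 17 days.

17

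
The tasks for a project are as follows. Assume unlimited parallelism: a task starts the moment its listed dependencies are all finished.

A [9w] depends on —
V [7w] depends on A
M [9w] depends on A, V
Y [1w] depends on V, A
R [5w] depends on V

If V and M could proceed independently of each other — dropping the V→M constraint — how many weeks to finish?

Before: longest chain A→V→M = 9+7+9 = 25, finish 25.
Without V→M, M's earliest start moves from 16 to 9.
The longest chain is now A→V→R = 9+7+5 = 21, so the project takes 21 weeks.

21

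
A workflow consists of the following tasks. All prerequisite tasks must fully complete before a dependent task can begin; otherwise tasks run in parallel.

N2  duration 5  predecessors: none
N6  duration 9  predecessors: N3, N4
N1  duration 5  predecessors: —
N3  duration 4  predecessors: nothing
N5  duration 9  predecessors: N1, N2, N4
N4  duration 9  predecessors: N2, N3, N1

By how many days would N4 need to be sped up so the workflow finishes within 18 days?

Current finish: 23 days; target: 18.
N4 is on every critical path, so each day cut from N4 cuts the finish by one (this holds down to a finish of 15).
Need 23 − 18 = 5 days off N4 → N4 becomes 4 days, finish becomes 18.

5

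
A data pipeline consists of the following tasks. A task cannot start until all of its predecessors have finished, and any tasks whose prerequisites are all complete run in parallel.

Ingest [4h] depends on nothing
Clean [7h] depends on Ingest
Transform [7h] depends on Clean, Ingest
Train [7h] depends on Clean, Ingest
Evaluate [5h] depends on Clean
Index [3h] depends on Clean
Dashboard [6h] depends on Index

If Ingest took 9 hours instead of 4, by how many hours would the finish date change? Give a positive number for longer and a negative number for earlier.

5

Actual critical path: Ingest→Clean→Index→Dashboard = 4+7+3+6 = 20 ⇒ 20 hours.
Since Ingest is critical, the +5 change carries straight to that chain (now 25 hours).
No other chain overtakes it, so the finish is 25 hours.
Change in finish: 25 − 20 = +5 hours.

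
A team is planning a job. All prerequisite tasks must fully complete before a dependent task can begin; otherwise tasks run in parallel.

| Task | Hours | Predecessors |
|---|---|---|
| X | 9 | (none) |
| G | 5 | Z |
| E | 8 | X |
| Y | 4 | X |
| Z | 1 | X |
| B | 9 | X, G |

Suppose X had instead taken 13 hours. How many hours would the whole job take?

28

The binding path is X→Z→G→B = 9+1+5+9 = 24; finish at 24 hours.
X lies on that path, so at 13 hours the path becomes 28 hours.
The critical path is still X→Z→G→B; finish is now 28 hours.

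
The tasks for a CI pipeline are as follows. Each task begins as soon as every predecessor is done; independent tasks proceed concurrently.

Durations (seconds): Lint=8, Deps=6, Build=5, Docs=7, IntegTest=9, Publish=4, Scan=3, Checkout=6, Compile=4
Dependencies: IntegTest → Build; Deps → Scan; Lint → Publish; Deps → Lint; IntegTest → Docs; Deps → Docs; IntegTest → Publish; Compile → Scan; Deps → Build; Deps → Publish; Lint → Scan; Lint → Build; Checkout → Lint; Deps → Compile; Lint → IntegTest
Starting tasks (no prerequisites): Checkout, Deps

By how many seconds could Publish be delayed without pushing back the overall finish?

3

The longest chain is Checkout→Lint→IntegTest→Docs = 6+8+9+7 = 30; overall finish 30 seconds.
Longest path through Publish: 27 seconds (earliest finish 27, latest finish 30).
So Publish can slip 30 − 27 = 3 seconds.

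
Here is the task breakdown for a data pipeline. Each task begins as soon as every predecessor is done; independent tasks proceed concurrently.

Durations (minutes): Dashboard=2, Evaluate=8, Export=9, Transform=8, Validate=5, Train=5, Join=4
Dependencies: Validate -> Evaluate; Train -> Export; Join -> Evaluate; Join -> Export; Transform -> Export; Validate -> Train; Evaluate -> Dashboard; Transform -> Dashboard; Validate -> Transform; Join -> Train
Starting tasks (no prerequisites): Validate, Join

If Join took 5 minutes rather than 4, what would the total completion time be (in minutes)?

22

Critical path before the change: Validate→Transform→Export = 5+8+9 = 22 giving 22 minutes.
Join is off the critical path — its longest chain is 18 minutes, giving 4 of slack.
No other chain overtakes it, so the finish is 22 minutes.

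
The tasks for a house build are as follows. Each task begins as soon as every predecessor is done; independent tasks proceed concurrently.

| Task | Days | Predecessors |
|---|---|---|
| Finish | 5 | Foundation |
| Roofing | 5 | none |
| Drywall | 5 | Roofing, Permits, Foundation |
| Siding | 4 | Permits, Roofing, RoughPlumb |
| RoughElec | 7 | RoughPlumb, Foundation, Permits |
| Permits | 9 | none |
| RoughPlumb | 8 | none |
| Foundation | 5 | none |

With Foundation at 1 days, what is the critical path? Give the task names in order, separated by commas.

As given, the longest chain is Permits→RoughElec = 9+7 = 16, so the finish is 16 days.
The longest path through Foundation is only 12 days, so Foundation has float 4.
That remains the longest chain; total 16 days.

Permits, RoughElec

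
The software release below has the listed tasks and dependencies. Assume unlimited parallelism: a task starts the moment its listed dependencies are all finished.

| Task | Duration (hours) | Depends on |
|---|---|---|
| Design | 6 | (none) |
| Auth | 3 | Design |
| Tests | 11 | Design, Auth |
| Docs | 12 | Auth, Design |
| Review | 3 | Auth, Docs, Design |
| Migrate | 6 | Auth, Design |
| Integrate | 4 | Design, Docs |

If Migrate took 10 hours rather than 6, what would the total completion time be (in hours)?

25

Baseline: Design→Auth→Docs→Integrate = 6+3+12+4 = 25 → 25 hours.
Migrate is off the critical path — its longest chain is 15 hours, giving 10 of slack.
That remains the longest chain; total 25 hours.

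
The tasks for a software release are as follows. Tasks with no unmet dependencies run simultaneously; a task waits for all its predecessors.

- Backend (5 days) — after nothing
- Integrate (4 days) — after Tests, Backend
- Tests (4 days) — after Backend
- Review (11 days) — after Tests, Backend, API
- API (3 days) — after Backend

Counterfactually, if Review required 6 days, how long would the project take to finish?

As given, the longest chain is Backend→Tests→Review = 5+4+11 = 20, so the finish is 20 days.
Since Review is critical, the -5 change carries straight to that chain (now 15 days).
No other chain overtakes it, so the finish is 15 days.

15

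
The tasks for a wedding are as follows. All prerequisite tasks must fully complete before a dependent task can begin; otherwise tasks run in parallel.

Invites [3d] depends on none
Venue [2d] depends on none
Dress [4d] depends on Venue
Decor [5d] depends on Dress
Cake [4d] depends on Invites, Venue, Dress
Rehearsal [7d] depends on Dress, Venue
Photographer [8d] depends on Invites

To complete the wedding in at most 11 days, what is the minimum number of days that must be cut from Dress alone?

2

Current finish: 13 days; target: 11.
Dress is on every critical path, so each day cut from Dress cuts the finish by one (this holds down to a finish of 11).
Need 13 − 11 = 2 days off Dress → Dress becomes 2 days, finish becomes 11.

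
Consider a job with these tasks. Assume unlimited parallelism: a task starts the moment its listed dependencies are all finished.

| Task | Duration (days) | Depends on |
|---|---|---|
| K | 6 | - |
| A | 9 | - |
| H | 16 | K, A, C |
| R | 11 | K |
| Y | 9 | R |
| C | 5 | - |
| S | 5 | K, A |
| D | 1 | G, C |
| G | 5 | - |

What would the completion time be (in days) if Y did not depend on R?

Before: longest chain K→R→Y = 6+11+9 = 26, finish 26.
Without R→Y, Y's earliest start moves from 17 to 0.
The longest chain is now A→H = 9+16 = 25, so the job takes 25 days.

25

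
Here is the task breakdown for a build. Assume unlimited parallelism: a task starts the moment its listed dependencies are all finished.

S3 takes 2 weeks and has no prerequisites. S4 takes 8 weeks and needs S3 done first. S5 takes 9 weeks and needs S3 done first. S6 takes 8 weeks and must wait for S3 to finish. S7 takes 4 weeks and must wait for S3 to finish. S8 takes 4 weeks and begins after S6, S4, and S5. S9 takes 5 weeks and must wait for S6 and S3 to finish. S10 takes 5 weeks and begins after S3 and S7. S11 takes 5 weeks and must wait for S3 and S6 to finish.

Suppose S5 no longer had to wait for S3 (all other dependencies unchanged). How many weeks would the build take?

15

Original critical path: S3→S5→S8 = 2+9+4 = 15 ⇒ 15 weeks.
Without S3→S5, S5's earliest start moves from 2 to 0.
After: S3→S6→S9 = 2+8+5 = 15 → 15 weeks.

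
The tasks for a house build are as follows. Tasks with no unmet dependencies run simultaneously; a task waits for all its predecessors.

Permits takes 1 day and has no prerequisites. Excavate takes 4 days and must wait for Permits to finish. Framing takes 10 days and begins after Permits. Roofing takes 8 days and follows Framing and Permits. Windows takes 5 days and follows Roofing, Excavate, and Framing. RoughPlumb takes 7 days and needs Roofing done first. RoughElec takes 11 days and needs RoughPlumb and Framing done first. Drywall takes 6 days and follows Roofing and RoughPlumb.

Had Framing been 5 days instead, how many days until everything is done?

The binding path is Permits→Framing→Roofing→RoughPlumb→RoughElec = 1+10+8+7+11 = 37; finish at 37 days.
Since Framing is critical, the -5 change carries straight to that chain (now 32 days).
That remains the longest chain; total 32 days.

32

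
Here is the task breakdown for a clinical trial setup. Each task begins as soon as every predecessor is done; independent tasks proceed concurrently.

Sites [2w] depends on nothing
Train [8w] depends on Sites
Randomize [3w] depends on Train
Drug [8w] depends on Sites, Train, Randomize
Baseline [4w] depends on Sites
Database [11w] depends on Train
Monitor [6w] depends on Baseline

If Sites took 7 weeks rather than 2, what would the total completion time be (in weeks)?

26

Baseline: Sites→Train→Randomize→Drug = 2+8+3+8 = 21 → 21 weeks.
Since Sites is critical, the +5 change carries straight to that chain (now 26 weeks).
No other chain overtakes it, so the finish is 26 weeks.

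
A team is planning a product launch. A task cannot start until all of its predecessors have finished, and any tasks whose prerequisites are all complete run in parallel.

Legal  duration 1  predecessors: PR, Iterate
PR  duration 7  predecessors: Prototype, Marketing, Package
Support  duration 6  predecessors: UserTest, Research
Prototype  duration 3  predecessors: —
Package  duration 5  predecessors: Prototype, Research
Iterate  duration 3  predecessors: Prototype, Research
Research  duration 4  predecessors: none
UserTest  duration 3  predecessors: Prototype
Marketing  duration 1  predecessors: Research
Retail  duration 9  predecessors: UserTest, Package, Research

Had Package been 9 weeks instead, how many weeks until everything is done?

22

As given, the longest chain is Research→Package→Retail = 4+5+9 = 18, so the finish is 18 weeks.
Since Package is critical, the +4 change carries straight to that chain (now 22 weeks).
That remains the longest chain; total 22 weeks.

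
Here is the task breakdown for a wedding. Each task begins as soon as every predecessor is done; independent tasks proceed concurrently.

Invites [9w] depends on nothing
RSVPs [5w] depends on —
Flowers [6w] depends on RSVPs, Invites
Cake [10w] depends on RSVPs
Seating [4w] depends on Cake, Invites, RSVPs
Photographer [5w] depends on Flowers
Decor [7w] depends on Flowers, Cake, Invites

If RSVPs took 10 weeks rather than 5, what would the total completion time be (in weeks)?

27

As given, the longest chain is RSVPs→Cake→Decor = 5+10+7 = 22, so the finish is 22 weeks.
RSVPs is on the critical path; changing it to 10 makes that path 27 weeks.
That remains the longest chain; total 27 weeks.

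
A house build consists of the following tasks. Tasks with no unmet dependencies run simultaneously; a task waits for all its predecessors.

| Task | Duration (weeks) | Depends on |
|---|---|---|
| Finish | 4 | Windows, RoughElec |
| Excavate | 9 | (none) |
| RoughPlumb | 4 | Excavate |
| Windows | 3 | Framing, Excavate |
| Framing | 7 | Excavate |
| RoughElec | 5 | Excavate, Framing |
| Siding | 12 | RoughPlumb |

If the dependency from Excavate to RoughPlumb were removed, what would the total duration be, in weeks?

25

With the dependency in place, Excavate→Framing→RoughElec→Finish = 9+7+5+4 = 25 sets the finish at 25 weeks.
Without Excavate→RoughPlumb, RoughPlumb's earliest start moves from 9 to 0.
New critical path: Excavate→Framing→RoughElec→Finish = 9+7+5+4 = 25 ⇒ 25 weeks.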